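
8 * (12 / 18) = 16 / 3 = 5.33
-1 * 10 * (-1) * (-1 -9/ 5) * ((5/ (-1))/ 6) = 70/ 3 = 23.33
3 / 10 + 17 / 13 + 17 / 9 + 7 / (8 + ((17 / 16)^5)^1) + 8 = 28104300031 / 2295180810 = 12.24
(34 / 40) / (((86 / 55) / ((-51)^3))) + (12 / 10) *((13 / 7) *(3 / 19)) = -16495734609 / 228760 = -72109.35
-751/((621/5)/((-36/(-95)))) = -3004/1311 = -2.29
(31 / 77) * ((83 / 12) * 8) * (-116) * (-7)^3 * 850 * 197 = 4897889726800 / 33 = 148420900812.12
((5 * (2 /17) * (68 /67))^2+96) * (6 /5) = 2595264 /22445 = 115.63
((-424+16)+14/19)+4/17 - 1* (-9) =-398.03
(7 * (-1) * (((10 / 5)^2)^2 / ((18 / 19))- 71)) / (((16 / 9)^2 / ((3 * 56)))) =20134.41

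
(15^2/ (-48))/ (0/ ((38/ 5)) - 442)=75/ 7072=0.01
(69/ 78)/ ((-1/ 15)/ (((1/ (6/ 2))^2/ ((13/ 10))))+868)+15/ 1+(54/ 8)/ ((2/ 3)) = 113306893/ 4509544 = 25.13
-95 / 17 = -5.59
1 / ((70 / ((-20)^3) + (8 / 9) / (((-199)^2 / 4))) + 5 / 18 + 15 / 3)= 95042400 / 500789579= 0.19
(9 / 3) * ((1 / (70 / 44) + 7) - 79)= -7494 / 35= -214.11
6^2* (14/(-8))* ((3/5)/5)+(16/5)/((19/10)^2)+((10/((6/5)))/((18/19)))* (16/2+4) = 8031689/81225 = 98.88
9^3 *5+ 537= 4182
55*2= 110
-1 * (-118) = 118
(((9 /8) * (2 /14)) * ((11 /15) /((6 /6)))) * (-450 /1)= -1485 /28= -53.04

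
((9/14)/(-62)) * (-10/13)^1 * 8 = 180/2821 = 0.06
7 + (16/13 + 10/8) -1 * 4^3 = -2835/52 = -54.52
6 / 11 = 0.55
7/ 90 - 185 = -16643/ 90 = -184.92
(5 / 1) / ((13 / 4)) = 20 / 13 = 1.54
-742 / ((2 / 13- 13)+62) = -9646 / 639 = -15.10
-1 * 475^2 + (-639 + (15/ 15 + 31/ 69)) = -15612116/ 69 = -226262.55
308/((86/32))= 4928/43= 114.60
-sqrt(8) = -2 * sqrt(2) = -2.83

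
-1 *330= -330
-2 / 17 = -0.12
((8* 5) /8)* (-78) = -390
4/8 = 1/2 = 0.50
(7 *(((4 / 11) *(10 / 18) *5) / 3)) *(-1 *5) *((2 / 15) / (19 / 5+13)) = -250 / 2673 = -0.09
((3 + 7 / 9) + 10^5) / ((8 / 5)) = 62502.36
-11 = -11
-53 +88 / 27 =-1343 / 27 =-49.74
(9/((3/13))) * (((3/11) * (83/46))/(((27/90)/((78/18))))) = 70135/253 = 277.21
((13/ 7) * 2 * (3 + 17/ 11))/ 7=1300/ 539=2.41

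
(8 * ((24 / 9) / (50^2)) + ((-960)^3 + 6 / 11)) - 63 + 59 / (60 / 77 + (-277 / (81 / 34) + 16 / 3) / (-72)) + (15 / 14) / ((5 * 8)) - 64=-1064627289409626648373 / 1203327510000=-884736100.99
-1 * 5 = -5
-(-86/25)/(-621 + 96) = -86/13125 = -0.01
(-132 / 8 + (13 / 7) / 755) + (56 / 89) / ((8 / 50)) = -11820231 / 940730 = -12.56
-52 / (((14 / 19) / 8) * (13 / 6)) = -260.57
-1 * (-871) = 871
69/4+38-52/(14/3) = 1235/28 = 44.11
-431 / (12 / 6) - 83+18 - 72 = -705 / 2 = -352.50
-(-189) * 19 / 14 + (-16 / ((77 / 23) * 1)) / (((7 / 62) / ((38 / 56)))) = 1718797 / 7546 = 227.78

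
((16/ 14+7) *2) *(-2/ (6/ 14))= -76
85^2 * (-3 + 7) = 28900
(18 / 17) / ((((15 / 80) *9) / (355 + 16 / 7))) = 80032 / 357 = 224.18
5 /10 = 1 /2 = 0.50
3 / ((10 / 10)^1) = 3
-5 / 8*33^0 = -5 / 8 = -0.62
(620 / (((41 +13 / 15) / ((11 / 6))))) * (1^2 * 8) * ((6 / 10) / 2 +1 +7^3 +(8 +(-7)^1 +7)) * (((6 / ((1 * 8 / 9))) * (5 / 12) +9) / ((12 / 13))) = 4919499585 / 5024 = 979199.76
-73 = -73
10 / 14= 5 / 7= 0.71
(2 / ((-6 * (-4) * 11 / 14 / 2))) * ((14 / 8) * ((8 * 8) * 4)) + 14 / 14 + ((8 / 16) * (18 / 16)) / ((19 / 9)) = 96.30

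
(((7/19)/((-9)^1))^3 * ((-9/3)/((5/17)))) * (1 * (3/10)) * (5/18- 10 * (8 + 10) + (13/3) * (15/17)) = -738479/20000844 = -0.04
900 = 900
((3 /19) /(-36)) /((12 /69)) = -23 /912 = -0.03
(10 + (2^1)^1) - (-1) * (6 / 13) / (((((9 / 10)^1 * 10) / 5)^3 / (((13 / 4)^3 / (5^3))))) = 93481 / 7776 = 12.02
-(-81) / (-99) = -9 / 11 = -0.82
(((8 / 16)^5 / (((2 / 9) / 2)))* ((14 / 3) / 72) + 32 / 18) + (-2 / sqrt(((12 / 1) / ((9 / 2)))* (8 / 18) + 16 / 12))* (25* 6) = 2069 / 1152 - 450* sqrt(51) / 17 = -187.24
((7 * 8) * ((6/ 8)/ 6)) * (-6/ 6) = -7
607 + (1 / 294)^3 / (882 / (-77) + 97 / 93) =54764586423955 / 90221723928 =607.00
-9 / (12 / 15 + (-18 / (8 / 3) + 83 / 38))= 380 / 159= 2.39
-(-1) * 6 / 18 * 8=8 / 3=2.67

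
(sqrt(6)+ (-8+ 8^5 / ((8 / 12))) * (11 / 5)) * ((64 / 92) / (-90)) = -4324672 / 5175 - 8 * sqrt(6) / 1035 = -835.70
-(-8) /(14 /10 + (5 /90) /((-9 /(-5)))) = 6480 /1159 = 5.59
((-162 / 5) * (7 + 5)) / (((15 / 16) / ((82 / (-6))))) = 141696 / 25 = 5667.84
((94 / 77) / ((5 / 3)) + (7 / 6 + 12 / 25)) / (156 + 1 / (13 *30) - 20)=357227 / 20420785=0.02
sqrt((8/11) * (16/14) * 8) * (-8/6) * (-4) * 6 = 512 * sqrt(154)/77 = 82.52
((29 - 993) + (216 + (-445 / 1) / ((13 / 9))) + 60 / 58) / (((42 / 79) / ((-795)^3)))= 5262819833849625 / 5278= 997123879092.39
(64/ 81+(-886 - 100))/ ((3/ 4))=-1313.61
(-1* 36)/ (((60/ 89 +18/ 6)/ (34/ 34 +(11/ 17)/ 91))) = -1663944/ 168623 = -9.87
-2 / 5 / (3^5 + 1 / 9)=-9 / 5470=-0.00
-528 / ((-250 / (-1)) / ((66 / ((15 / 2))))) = -11616 / 625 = -18.59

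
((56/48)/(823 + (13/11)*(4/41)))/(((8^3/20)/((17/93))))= 53669/5302874880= 0.00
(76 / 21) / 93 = 76 / 1953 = 0.04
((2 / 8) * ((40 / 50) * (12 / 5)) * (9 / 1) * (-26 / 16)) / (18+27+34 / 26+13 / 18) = -0.15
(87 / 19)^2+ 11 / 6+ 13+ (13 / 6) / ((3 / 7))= 132740 / 3249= 40.86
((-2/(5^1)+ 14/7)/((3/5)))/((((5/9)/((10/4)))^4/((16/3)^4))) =884736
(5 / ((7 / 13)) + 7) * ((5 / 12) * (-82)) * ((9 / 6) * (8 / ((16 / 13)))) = -5425.18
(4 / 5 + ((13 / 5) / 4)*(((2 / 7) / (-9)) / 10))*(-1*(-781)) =623.19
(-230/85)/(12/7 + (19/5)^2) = -8050/48059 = -0.17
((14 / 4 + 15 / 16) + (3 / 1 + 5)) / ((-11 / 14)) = -1393 / 88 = -15.83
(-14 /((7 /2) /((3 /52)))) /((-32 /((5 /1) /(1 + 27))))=15 /11648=0.00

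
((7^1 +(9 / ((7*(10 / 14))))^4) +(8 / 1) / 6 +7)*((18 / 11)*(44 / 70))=83028 / 3125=26.57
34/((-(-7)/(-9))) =-306/7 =-43.71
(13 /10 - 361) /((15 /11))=-13189 /50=-263.78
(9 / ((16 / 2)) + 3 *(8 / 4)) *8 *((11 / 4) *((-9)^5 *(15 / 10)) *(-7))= 777498183 / 8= 97187272.88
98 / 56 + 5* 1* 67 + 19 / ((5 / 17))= 8027 / 20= 401.35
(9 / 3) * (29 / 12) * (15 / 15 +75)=551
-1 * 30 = -30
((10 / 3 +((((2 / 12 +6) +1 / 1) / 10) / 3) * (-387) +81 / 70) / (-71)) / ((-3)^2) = 0.14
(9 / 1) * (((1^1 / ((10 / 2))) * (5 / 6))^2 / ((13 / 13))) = 1 / 4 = 0.25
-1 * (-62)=62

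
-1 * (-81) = 81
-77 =-77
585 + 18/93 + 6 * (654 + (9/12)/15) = 1397943/310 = 4509.49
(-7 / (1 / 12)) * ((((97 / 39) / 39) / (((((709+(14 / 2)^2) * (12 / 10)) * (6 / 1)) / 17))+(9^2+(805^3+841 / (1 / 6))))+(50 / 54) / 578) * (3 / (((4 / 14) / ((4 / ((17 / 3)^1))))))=-306610308892942578601 / 944047689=-324782648658.06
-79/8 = -9.88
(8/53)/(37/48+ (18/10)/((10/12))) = 9600/186401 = 0.05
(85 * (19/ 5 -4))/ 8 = -17/ 8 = -2.12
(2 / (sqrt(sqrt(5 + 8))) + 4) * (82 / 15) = 164 * 13^(3 / 4) / 195 + 328 / 15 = 27.62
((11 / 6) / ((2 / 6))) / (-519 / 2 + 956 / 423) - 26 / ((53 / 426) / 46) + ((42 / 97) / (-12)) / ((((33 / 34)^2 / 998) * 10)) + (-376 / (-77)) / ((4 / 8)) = -81936910179957829 / 8528689582875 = -9607.21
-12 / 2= -6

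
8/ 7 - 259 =-1805/ 7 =-257.86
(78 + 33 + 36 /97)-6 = 10221 /97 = 105.37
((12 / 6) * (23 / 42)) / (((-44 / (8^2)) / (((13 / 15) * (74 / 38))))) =-177008 / 65835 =-2.69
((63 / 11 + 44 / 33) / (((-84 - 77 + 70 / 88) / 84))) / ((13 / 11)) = -41008 / 13091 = -3.13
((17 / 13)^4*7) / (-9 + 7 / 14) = -68782 / 28561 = -2.41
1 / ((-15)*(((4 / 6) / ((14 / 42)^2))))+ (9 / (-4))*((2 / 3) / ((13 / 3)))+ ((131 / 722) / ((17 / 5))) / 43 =-0.36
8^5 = 32768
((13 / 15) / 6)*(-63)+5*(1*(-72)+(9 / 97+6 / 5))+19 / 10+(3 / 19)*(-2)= -3327093 / 9215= -361.05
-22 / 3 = -7.33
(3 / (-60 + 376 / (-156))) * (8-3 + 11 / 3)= -507 / 1217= -0.42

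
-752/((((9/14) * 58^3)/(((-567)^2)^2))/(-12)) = 181353884121648/24389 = 7435888479.30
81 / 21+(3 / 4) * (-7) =-39 / 28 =-1.39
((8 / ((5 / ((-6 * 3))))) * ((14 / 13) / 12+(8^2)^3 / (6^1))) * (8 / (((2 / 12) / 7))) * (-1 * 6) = 164886817536 / 65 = 2536720269.78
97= 97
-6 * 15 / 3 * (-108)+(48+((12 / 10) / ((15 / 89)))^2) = 2086684 / 625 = 3338.69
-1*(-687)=687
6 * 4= 24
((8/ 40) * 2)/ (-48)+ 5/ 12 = 49/ 120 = 0.41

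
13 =13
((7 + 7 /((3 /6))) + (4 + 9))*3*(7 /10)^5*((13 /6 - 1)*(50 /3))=2000033 /6000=333.34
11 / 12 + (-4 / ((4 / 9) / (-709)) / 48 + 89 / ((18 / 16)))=212.97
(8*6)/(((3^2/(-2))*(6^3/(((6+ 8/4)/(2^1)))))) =-0.20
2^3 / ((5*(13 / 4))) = 32 / 65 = 0.49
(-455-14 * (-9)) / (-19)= 329 / 19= 17.32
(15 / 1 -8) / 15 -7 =-98 / 15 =-6.53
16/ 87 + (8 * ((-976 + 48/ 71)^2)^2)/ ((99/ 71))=5334785031050616868720/ 1027562481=5191689196221.85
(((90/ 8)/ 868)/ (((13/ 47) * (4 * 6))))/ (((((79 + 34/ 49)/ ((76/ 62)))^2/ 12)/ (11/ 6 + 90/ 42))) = 0.00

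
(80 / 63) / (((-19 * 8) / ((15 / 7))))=-50 / 2793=-0.02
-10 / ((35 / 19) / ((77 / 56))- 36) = 1045 / 3622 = 0.29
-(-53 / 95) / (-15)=-53 / 1425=-0.04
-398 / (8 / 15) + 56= -2761 / 4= -690.25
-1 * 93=-93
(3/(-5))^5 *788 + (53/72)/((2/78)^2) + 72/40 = 26503753/25000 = 1060.15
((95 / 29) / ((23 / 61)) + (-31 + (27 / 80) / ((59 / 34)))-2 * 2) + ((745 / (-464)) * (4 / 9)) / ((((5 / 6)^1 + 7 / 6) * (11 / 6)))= -1366800601 / 51945960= -26.31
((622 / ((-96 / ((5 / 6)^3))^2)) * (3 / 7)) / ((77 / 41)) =199234375 / 38626689024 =0.01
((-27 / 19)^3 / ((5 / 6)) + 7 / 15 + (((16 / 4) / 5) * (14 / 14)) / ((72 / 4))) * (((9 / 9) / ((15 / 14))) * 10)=-5068700 / 185193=-27.37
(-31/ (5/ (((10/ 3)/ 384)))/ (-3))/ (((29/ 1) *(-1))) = -31/ 50112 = -0.00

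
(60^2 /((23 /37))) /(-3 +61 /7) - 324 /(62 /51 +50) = 15126417 /15019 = 1007.15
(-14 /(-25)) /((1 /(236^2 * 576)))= 449132544 /25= 17965301.76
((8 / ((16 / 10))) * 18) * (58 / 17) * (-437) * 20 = -45622800 / 17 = -2683694.12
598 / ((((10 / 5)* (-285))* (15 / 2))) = -598 / 4275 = -0.14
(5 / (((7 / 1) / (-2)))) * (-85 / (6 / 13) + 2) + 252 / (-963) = 584167 / 2247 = 259.98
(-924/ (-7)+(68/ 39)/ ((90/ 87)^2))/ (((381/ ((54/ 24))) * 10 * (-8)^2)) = 1172597/ 950976000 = 0.00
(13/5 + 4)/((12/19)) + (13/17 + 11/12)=6187/510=12.13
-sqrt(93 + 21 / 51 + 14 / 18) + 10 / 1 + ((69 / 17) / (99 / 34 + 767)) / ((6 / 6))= 261908 / 26177 - sqrt(244987) / 51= 0.30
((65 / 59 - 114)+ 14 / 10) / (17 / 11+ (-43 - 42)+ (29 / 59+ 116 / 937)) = 113005948 / 83959345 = 1.35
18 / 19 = 0.95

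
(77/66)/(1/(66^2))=5082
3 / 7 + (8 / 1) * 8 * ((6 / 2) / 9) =457 / 21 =21.76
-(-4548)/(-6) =-758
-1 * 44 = -44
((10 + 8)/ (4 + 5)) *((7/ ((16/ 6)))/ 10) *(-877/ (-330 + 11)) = 18417/ 12760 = 1.44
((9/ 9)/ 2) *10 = 5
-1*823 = -823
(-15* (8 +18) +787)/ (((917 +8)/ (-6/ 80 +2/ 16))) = 397/ 18500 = 0.02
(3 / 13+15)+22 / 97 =19492 / 1261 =15.46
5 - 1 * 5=0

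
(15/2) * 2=15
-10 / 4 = -5 / 2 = -2.50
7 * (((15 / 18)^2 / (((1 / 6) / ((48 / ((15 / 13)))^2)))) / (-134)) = -75712 / 201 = -376.68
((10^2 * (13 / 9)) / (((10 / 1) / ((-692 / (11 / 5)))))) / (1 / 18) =-899600 / 11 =-81781.82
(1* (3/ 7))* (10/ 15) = 2/ 7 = 0.29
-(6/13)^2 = -36/169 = -0.21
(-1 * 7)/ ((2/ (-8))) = 28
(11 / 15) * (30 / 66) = 1 / 3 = 0.33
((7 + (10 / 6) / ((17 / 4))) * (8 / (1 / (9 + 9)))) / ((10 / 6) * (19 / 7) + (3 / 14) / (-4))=238.12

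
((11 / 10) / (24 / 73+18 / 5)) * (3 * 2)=803 / 478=1.68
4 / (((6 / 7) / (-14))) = -65.33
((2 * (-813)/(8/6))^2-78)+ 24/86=1487102.53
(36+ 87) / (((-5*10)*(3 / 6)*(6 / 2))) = -41 / 25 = -1.64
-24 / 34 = -12 / 17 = -0.71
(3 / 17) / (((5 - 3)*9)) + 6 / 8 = 155 / 204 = 0.76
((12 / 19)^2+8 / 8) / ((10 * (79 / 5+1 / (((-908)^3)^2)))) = 141506527453161359360 / 15982671906680034883341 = 0.01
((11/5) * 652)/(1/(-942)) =-6756024/5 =-1351204.80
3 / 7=0.43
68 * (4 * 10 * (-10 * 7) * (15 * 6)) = -17136000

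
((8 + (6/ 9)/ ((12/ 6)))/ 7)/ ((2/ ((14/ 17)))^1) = 25/ 51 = 0.49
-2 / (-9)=2 / 9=0.22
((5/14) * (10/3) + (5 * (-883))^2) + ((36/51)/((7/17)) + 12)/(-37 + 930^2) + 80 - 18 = 354021335667164/18162123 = 19492288.19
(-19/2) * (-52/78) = 19/3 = 6.33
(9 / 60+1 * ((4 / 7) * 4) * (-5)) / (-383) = 0.03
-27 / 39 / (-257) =9 / 3341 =0.00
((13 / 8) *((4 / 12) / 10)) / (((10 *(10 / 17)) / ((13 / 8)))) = 2873 / 192000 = 0.01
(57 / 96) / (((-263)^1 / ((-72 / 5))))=171 / 5260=0.03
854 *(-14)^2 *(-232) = -38833088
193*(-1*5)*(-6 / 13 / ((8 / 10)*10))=2895 / 52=55.67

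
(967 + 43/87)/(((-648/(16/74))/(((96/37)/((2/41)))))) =-55216832/3215781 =-17.17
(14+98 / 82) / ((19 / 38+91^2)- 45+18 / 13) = 16198 / 8781585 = 0.00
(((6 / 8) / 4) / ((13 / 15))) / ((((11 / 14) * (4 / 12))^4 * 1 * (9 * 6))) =324135 / 380666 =0.85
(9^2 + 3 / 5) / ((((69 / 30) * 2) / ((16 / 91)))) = 6528 / 2093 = 3.12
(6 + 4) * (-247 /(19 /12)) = -1560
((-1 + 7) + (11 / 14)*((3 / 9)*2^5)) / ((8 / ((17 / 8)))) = 2567 / 672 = 3.82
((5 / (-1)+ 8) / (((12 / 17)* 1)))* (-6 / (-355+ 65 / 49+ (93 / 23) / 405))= 7759395 / 107616262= 0.07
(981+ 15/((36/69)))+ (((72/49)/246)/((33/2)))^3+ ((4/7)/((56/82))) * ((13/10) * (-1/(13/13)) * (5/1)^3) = 37720744965724559/43169583345196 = 873.78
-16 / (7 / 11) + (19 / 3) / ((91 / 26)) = -70 / 3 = -23.33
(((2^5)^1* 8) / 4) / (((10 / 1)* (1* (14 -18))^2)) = 0.40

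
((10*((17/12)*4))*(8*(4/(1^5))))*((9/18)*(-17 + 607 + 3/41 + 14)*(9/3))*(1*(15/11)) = 1010493600/451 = 2240562.31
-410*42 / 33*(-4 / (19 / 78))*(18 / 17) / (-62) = -16117920 / 110143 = -146.34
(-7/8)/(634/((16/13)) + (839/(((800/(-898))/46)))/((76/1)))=13300/834453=0.02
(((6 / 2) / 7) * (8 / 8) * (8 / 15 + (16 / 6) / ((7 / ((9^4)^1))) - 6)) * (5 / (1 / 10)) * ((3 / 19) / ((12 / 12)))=7855980 / 931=8438.22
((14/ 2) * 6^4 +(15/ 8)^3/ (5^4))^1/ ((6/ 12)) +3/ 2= 23226267/ 1280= 18145.52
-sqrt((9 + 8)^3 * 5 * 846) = -4558.73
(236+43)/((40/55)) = 3069/8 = 383.62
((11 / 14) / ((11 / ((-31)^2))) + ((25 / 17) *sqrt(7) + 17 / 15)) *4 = 100 *sqrt(7) / 17 + 29306 / 105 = 294.67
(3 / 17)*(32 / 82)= 48 / 697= 0.07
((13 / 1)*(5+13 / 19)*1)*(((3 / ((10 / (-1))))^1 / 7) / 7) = -2106 / 4655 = -0.45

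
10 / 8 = 5 / 4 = 1.25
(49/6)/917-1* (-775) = 609157/786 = 775.01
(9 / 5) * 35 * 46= 2898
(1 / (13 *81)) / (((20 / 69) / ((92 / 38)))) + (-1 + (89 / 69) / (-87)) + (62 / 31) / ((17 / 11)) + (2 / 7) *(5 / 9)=2360606957 / 5293385370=0.45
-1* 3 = -3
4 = 4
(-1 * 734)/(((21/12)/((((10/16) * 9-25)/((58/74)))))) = 2104745/203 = 10368.20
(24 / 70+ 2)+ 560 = 19682 / 35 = 562.34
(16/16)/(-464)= -1/464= -0.00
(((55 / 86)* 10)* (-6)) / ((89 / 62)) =-102300 / 3827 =-26.73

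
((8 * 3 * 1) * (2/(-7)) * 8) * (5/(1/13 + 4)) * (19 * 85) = -40310400/371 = -108653.37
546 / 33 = 182 / 11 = 16.55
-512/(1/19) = -9728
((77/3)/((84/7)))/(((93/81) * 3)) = 77/124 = 0.62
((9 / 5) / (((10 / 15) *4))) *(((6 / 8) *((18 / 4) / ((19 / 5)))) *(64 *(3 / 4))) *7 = 15309 / 76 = 201.43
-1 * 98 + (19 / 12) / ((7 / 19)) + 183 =7501 / 84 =89.30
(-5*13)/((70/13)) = -169/14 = -12.07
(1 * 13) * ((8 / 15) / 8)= 13 / 15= 0.87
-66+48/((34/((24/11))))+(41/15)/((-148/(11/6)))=-156807457/2490840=-62.95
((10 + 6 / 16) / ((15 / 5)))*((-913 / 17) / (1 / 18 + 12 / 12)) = -227337 / 1292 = -175.96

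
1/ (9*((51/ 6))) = 2/ 153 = 0.01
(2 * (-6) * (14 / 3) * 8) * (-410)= 183680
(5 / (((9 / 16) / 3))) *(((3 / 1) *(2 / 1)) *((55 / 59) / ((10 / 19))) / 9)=31.49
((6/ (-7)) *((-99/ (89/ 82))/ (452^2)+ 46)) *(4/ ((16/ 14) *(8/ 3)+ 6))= -3763856061/ 215923790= -17.43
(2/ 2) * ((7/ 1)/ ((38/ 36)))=6.63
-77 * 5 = -385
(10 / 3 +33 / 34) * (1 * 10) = 2195 / 51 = 43.04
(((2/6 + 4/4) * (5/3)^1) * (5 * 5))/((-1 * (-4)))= 125/9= 13.89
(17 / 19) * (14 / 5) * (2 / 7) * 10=136 / 19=7.16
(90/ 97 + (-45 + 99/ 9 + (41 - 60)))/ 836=-5051/ 81092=-0.06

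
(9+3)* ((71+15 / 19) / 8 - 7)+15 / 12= 1895 / 76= 24.93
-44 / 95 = -0.46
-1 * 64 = -64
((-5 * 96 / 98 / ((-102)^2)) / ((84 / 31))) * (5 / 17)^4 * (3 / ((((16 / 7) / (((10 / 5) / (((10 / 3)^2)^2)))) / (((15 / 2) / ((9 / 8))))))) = -6975 / 37847708192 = -0.00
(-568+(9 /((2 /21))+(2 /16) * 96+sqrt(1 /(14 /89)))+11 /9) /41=-8285 /738+sqrt(1246) /574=-11.16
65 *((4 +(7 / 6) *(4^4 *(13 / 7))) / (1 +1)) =18156.67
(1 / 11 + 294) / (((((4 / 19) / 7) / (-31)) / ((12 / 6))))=-13337905 / 22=-606268.41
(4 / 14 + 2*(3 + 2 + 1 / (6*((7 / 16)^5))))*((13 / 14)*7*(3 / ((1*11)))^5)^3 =17012748103767 / 580223223003048317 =0.00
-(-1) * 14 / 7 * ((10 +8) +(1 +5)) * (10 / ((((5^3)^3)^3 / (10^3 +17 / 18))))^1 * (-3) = -288272 / 1490116119384765625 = -0.00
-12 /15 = -4 /5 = -0.80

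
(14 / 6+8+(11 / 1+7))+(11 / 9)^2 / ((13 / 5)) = 30440 / 1053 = 28.91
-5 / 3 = -1.67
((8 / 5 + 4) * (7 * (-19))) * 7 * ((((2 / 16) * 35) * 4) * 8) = -729904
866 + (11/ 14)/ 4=48507/ 56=866.20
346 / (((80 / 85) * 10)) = 2941 / 80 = 36.76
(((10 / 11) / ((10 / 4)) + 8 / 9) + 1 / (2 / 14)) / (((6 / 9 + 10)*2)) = 817 / 2112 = 0.39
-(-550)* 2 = 1100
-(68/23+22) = -574/23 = -24.96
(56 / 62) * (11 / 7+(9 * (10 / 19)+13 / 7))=4344 / 589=7.38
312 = 312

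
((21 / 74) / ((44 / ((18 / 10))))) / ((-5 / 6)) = -567 / 40700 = -0.01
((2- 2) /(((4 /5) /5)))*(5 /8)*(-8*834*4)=0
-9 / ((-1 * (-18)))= -1 / 2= -0.50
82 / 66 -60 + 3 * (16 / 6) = -1675 / 33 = -50.76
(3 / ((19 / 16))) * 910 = 43680 / 19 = 2298.95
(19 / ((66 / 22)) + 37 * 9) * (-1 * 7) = -7126 / 3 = -2375.33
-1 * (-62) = 62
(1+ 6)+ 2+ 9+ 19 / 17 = 325 / 17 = 19.12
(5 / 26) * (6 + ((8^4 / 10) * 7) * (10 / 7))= 10255 / 13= 788.85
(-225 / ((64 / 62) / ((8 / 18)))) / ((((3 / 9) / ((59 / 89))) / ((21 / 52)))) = -2880675 / 37024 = -77.81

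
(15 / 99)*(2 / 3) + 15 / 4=1525 / 396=3.85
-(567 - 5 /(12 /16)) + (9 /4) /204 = -457223 /816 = -560.32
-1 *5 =-5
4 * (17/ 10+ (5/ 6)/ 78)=4003/ 585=6.84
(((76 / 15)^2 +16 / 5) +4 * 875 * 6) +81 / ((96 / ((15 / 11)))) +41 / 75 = 21030.57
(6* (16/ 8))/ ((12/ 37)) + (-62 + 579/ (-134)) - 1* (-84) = 7327/ 134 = 54.68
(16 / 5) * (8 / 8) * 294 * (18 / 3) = 5644.80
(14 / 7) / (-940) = -1 / 470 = -0.00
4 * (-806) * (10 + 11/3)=-132184/3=-44061.33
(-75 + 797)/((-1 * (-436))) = 361/218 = 1.66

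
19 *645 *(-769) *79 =-744503505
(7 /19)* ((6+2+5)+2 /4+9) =315 /38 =8.29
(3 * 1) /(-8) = -0.38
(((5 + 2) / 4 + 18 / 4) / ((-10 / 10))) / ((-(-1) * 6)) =-25 / 24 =-1.04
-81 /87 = -27 /29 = -0.93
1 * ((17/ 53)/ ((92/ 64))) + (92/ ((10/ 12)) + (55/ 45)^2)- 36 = 37578563/ 493695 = 76.12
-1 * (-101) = 101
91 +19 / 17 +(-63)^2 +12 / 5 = 4063.52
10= 10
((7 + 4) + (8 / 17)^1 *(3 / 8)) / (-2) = -95 / 17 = -5.59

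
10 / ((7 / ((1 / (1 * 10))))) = 1 / 7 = 0.14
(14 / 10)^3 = 343 / 125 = 2.74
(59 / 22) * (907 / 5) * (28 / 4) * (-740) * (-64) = 1774062976 / 11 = 161278452.36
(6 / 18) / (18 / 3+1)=1 / 21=0.05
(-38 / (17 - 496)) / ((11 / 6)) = 228 / 5269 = 0.04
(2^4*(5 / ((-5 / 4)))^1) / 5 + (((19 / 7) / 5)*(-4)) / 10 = -2278 / 175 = -13.02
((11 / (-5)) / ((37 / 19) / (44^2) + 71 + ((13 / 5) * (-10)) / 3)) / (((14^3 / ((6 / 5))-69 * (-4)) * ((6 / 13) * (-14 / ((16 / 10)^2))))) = 31560672 / 5784142839125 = 0.00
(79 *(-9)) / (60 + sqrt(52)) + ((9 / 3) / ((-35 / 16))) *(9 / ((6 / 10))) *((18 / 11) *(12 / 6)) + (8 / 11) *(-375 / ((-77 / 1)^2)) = -4592903811 / 57849253 + 711 *sqrt(13) / 1774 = -77.95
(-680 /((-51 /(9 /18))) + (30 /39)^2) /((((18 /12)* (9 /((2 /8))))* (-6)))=-0.02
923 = 923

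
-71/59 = -1.20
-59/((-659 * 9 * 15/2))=118/88965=0.00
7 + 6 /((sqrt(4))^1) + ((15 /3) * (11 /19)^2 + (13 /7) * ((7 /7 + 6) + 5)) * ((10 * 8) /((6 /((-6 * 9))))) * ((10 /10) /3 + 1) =-58103690 /2527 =-22993.15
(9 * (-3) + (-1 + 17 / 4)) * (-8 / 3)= 190 / 3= 63.33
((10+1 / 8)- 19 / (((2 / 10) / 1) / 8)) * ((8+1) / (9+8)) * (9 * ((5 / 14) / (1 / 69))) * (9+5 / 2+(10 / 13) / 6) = -7240540185 / 7072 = -1023832.04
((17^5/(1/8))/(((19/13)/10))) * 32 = 47252840960/19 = 2486991629.47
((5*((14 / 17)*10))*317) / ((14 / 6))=95100 / 17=5594.12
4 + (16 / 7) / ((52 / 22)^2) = 5216 / 1183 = 4.41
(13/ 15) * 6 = 26/ 5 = 5.20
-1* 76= -76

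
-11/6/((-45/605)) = 1331/54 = 24.65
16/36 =4/9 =0.44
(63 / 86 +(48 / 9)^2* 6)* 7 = 309547 / 258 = 1199.79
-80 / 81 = -0.99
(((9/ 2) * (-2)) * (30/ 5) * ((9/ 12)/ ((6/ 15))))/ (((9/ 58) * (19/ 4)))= -2610/ 19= -137.37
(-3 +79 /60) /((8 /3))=-101 /160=-0.63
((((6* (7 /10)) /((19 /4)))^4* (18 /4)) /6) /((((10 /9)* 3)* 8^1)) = 7001316 /407253125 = 0.02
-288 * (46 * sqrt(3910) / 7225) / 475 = -13248 * sqrt(3910) / 3431875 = -0.24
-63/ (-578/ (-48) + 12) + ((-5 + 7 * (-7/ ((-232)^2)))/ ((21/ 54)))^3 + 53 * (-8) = -9848804332164707061737/ 3857517061158699008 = -2553.15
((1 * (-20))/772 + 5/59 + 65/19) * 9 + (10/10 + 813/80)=735280429/17308240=42.48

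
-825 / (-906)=275 / 302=0.91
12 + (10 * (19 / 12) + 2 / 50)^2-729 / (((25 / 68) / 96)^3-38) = 67347021874473839711 / 237851859657397500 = 283.15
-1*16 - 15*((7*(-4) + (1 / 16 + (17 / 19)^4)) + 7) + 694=2048540193 / 2085136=982.45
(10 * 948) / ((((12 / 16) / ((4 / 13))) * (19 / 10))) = 505600 / 247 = 2046.96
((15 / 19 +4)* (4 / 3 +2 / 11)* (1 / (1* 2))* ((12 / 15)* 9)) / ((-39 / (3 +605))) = -4480 / 11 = -407.27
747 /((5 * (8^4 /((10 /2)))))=747 /4096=0.18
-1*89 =-89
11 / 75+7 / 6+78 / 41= 19777 / 6150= 3.22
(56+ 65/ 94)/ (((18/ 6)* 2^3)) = 5329/ 2256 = 2.36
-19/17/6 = -19/102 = -0.19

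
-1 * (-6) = 6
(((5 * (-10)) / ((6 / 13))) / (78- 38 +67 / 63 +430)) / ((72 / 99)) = -75075 / 237416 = -0.32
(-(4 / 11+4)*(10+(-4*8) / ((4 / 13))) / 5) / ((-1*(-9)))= 1504 / 165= 9.12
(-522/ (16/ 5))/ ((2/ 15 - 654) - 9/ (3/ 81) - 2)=19575/ 107864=0.18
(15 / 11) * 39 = 585 / 11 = 53.18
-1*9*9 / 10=-81 / 10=-8.10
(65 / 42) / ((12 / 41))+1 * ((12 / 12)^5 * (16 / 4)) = 4681 / 504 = 9.29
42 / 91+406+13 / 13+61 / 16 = 411.27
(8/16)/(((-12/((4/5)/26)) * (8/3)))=-0.00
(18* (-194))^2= 12194064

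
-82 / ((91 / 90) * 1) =-7380 / 91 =-81.10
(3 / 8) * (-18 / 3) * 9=-81 / 4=-20.25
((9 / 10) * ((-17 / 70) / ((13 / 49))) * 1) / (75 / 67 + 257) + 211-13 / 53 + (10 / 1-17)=242781474679 / 1191556600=203.75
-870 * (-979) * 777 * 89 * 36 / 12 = 176699054070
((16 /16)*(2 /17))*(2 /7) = 4 /119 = 0.03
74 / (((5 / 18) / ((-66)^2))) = 5802192 / 5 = 1160438.40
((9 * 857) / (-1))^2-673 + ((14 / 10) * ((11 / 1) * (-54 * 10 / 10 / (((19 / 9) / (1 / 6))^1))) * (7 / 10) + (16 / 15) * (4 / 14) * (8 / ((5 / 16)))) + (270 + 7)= 1186824200159 / 19950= 59489934.85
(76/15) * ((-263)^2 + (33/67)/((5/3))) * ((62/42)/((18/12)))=109185116368/316575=344894.94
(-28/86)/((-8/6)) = 21/86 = 0.24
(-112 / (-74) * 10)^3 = 175616000 / 50653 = 3467.04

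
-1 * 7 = -7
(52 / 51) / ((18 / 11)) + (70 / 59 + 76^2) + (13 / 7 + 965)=1278566228 / 189567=6744.67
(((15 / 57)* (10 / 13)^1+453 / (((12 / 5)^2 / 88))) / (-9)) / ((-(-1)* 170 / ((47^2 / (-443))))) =4531531555 / 200896956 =22.56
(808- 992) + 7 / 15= -2753 / 15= -183.53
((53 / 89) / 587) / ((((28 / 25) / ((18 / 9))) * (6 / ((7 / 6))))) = 1325 / 3761496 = 0.00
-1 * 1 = -1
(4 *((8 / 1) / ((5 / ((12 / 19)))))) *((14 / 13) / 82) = 2688 / 50635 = 0.05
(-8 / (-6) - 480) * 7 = -10052 / 3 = -3350.67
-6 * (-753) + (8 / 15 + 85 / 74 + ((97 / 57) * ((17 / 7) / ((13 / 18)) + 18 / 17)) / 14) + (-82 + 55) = 54009351233 / 12020190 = 4493.22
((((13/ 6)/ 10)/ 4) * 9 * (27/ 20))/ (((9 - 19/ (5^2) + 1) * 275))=351/ 1355200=0.00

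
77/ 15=5.13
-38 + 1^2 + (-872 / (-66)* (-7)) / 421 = -517093 / 13893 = -37.22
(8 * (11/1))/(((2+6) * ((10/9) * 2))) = 99/20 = 4.95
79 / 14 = 5.64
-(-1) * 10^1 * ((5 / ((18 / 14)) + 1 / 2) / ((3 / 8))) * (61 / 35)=38552 / 189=203.98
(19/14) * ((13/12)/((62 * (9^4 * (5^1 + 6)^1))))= 247/751733136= 0.00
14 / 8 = 7 / 4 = 1.75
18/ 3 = 6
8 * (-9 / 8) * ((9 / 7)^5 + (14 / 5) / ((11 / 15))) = -65.98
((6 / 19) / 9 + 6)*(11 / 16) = 4.15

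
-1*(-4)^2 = -16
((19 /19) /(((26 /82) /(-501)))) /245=-6.45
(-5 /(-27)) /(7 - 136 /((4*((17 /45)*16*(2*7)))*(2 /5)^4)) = -8960 /420687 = -0.02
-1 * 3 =-3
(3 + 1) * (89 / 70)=5.09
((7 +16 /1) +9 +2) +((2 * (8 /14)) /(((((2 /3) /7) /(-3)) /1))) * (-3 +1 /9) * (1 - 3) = -174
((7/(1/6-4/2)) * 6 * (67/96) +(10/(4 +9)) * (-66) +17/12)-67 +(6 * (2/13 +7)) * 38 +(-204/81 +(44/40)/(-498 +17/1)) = 657676229/439560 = 1496.21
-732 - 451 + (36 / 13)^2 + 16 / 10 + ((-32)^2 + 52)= -82583 / 845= -97.73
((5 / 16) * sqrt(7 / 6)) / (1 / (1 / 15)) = sqrt(42) / 288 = 0.02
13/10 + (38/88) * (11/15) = 97/60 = 1.62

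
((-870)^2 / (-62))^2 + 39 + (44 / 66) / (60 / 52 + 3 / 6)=18475952807263 / 123969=149036878.63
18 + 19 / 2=55 / 2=27.50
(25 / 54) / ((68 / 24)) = 25 / 153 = 0.16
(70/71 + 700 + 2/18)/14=448001/8946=50.08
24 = 24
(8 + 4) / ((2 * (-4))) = -3 / 2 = -1.50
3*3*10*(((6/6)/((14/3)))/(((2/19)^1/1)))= 2565/14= 183.21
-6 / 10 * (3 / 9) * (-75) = 15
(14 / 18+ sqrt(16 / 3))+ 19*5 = 4*sqrt(3) / 3+ 862 / 9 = 98.09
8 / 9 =0.89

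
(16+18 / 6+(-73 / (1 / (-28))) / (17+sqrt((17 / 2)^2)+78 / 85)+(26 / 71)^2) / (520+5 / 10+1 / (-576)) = 139828869440 / 754152216413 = 0.19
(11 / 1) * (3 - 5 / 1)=-22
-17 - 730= -747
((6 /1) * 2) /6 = 2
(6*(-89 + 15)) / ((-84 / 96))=3552 / 7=507.43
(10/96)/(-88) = -5/4224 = -0.00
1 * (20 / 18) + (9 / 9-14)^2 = 1531 / 9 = 170.11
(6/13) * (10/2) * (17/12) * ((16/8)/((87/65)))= 4.89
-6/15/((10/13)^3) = -2197/2500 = -0.88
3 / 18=1 / 6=0.17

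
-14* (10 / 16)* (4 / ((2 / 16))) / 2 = -140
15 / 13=1.15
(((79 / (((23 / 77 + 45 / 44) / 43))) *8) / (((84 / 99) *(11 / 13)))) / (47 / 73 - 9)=-38685036 / 11285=-3428.00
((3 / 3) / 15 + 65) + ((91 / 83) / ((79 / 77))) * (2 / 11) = 6418742 / 98355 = 65.26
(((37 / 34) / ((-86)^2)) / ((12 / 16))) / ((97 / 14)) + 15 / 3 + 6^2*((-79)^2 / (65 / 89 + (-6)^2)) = 183054480707198 / 29901552807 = 6121.91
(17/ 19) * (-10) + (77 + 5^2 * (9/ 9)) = 1768/ 19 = 93.05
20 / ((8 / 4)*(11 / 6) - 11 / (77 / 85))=-210 / 89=-2.36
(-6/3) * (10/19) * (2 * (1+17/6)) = -460/57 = -8.07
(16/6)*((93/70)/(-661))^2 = 5766/535228225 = 0.00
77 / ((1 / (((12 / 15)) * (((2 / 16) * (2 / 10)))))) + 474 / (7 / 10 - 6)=-232919 / 2650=-87.89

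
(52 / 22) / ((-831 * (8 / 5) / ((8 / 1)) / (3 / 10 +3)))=-0.05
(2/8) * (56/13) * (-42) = -588/13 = -45.23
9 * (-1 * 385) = -3465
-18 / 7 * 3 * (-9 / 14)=243 / 49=4.96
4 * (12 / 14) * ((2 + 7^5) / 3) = 134472 / 7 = 19210.29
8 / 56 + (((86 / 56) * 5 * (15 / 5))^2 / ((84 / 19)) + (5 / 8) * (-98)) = 1293401 / 21952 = 58.92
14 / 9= 1.56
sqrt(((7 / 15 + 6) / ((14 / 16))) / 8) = sqrt(10185) / 105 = 0.96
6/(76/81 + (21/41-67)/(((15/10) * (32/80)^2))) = -19926/916909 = -0.02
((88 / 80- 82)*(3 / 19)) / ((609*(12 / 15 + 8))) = -809 / 339416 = -0.00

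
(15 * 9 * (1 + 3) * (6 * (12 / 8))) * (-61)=-296460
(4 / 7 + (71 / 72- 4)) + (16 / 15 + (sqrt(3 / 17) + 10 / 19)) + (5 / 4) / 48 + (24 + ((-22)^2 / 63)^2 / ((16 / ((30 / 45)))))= sqrt(51) / 17 + 1855891699 / 72394560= 26.06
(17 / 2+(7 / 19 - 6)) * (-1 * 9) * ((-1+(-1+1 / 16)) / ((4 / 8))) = 30411 / 304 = 100.04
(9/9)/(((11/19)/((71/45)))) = 1349/495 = 2.73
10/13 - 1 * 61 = -60.23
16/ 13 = 1.23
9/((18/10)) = 5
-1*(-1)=1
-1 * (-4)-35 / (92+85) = 673 / 177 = 3.80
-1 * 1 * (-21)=21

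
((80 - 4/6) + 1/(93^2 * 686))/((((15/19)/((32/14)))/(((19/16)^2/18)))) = 645708516611/35884078272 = 17.99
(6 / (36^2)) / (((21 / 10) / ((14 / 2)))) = 0.02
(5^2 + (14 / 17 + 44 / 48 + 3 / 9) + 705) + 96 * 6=88949 / 68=1308.07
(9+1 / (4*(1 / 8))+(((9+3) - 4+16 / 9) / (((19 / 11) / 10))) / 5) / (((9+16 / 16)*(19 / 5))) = 3817 / 6498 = 0.59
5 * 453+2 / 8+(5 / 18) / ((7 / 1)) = 570853 / 252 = 2265.29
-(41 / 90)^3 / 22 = -68921 / 16038000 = -0.00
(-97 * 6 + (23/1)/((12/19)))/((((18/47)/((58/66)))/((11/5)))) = -8923561/3240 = -2754.19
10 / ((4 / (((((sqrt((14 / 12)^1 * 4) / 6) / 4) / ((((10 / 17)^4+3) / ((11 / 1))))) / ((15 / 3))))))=918731 * sqrt(42) / 37521072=0.16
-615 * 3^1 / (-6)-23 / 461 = 283469 / 922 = 307.45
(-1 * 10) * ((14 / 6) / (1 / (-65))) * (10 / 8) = 11375 / 6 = 1895.83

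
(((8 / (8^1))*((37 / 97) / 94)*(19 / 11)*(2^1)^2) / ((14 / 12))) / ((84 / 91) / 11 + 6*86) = 9139 / 196264950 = 0.00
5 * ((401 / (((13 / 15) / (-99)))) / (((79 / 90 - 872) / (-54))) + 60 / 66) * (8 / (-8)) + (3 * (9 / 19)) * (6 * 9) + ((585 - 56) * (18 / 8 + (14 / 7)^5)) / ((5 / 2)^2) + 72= 91812990375241 / 5325387925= 17240.62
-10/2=-5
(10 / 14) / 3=5 / 21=0.24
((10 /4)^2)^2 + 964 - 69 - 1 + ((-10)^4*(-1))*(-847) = 135534929 /16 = 8470933.06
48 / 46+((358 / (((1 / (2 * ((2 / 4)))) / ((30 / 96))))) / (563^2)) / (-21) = 1277998423 / 1224768216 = 1.04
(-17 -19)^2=1296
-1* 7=-7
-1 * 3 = -3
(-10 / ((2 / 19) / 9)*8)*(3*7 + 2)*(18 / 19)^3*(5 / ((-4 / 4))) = 241444800 / 361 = 668822.16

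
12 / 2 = 6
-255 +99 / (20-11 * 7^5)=-15712878 / 61619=-255.00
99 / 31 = 3.19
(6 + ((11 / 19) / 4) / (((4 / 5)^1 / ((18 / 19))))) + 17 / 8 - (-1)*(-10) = -615 / 361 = -1.70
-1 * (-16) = 16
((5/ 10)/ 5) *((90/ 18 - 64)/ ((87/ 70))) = -4.75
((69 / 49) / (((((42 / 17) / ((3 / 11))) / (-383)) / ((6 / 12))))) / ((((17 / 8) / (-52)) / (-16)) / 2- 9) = 1495133952 / 451971443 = 3.31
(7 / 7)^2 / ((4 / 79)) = 79 / 4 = 19.75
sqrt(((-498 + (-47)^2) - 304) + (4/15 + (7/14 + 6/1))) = sqrt(1272390)/30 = 37.60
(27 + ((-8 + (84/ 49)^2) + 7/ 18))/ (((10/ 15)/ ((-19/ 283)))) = -374167/ 166404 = -2.25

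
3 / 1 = 3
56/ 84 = 2/ 3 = 0.67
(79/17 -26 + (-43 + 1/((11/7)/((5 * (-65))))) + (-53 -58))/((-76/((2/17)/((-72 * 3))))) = -11911/4348872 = -0.00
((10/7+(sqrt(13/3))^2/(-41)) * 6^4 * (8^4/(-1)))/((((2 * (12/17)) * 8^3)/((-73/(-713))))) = -994.69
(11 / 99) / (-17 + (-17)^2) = 1 / 2448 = 0.00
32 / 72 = 4 / 9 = 0.44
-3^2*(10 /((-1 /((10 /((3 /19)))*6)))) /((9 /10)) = 38000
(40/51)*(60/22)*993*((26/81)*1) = 3442400/5049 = 681.80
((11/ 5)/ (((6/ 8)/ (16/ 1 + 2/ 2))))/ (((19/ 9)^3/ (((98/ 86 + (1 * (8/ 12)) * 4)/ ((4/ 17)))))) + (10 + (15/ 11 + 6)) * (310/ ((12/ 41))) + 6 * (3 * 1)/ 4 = 899381260232/ 48664605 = 18481.22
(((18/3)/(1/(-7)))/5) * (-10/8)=21/2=10.50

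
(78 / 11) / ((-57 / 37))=-962 / 209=-4.60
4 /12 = 1 /3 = 0.33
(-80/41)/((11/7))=-1.24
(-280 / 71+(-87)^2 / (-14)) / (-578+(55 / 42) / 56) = 90941592 / 96517471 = 0.94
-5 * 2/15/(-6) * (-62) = -62/9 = -6.89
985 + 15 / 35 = 6898 / 7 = 985.43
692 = 692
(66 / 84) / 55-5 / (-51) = 401 / 3570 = 0.11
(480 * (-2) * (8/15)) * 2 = -1024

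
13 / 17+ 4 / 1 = 81 / 17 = 4.76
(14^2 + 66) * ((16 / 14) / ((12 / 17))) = 8908 / 21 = 424.19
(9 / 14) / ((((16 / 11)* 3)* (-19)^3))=-0.00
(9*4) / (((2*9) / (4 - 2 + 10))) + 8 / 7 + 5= 211 / 7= 30.14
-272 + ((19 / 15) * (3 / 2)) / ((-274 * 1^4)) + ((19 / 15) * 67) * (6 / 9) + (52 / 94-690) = -1048769341 / 1159020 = -904.88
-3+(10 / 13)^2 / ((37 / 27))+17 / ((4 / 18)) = 924591 / 12506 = 73.93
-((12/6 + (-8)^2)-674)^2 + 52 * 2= -369560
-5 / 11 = -0.45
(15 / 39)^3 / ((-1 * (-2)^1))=125 / 4394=0.03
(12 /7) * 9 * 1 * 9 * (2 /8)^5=243 /1792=0.14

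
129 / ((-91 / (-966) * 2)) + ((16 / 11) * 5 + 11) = 100524 / 143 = 702.97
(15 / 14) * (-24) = -180 / 7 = -25.71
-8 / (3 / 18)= -48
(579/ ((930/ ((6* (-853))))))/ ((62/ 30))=-1481661/ 961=-1541.79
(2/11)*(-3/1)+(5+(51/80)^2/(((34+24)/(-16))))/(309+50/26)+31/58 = 4898457/1031518400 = 0.00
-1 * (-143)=143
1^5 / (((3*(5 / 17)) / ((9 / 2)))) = 51 / 10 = 5.10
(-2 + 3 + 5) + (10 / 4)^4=721 / 16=45.06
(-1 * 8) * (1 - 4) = 24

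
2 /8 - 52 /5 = -203 /20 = -10.15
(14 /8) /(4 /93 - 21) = -651 /7796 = -0.08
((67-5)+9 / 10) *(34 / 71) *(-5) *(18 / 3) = -64158 / 71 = -903.63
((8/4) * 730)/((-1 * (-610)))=146/61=2.39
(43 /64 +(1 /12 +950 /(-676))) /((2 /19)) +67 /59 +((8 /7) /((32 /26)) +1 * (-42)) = -1235894641 /26802048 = -46.11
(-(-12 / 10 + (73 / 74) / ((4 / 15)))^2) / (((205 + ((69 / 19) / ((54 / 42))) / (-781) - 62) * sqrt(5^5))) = -609108348717 * sqrt(5) / 1742947826000000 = -0.00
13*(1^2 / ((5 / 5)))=13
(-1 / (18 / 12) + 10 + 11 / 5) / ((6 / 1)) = 1.92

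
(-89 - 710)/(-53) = 799/53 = 15.08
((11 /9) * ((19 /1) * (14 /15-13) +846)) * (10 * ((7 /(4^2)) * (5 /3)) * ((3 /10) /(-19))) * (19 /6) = -712327 /2592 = -274.82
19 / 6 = 3.17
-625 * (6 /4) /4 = -1875 /8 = -234.38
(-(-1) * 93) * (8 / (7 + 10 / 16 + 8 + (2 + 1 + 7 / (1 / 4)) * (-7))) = -3.69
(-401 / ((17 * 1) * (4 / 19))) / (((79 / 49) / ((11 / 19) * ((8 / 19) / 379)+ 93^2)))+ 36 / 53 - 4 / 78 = -48061001543429921 / 79959356724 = -601067.89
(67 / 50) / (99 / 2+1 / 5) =67 / 2485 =0.03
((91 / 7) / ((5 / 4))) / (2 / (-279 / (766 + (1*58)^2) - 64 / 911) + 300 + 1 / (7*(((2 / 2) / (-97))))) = 188729996 / 4929297235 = 0.04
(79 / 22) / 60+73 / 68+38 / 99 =102139 / 67320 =1.52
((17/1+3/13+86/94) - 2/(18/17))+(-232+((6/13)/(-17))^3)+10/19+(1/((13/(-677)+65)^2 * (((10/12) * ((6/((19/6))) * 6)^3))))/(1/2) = -2122352778809482968085819/9861458297127512924160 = -215.22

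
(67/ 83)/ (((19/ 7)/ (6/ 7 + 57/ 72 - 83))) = -915689/ 37848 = -24.19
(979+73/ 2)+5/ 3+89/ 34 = 52009/ 51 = 1019.78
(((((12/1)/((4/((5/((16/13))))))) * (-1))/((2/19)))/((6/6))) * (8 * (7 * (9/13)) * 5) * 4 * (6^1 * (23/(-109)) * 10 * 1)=123889500/109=1136600.92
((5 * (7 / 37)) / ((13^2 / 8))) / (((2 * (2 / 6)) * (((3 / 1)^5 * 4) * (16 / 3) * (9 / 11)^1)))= 385 / 24311664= 0.00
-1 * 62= -62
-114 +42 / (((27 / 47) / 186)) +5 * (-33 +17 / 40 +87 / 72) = 79967 / 6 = 13327.83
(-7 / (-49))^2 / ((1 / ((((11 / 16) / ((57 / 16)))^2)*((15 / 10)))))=121 / 106134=0.00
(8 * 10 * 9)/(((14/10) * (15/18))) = 4320/7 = 617.14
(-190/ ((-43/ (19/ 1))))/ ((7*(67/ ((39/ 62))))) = 70395/ 625177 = 0.11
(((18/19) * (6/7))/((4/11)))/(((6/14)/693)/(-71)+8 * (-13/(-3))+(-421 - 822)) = -4871097/2635777394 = -0.00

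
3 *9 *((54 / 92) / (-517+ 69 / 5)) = -3645 / 115736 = -0.03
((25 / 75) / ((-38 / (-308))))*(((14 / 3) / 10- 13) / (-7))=4136 / 855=4.84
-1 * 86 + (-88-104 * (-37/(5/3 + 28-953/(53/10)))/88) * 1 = -45769401/262603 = -174.29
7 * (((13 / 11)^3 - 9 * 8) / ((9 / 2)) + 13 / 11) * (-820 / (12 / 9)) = 248417155 / 3993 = 62213.16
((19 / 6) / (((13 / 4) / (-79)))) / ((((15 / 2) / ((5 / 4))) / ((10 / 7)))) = -15010 / 819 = -18.33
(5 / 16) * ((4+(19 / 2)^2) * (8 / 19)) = 1885 / 152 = 12.40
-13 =-13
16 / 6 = 2.67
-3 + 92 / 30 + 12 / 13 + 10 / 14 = 2326 / 1365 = 1.70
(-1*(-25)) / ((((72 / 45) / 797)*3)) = 4151.04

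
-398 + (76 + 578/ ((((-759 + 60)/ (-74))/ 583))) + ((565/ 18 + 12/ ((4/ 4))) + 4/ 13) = 1929840269/ 54522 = 35395.63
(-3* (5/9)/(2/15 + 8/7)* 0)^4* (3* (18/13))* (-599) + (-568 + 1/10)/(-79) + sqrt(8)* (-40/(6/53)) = 5679/790 - 2120* sqrt(2)/3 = -992.19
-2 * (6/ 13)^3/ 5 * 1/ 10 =-216/ 54925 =-0.00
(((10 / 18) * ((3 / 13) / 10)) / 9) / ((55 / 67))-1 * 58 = -2239313 / 38610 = -58.00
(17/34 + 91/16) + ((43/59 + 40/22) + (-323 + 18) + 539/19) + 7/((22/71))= -48397927/197296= -245.31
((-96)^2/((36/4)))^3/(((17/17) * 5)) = 1073741824/5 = 214748364.80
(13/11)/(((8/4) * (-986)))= -13/21692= -0.00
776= 776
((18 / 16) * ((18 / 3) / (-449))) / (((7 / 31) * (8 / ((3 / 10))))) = -0.00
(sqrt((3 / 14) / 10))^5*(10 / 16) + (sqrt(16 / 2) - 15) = -15 + 9*sqrt(105) / 2195200 + 2*sqrt(2) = -12.17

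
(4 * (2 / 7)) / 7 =8 / 49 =0.16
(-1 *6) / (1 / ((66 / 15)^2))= -2904 / 25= -116.16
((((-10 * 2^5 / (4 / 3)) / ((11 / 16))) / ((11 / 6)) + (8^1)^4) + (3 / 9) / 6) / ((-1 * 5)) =-8506489 / 10890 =-781.13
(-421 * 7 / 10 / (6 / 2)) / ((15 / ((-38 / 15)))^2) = -2127734 / 759375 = -2.80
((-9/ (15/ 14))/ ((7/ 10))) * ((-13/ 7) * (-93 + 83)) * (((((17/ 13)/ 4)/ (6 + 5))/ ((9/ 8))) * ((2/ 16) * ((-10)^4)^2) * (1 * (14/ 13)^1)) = -34000000000/ 429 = -79254079.25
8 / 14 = 0.57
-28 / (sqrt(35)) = -4 * sqrt(35) / 5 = -4.73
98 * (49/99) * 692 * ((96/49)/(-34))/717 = -1085056/402237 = -2.70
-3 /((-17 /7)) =21 /17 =1.24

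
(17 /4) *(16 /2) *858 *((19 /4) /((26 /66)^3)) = 383052483 /169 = 2266582.74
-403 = -403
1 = 1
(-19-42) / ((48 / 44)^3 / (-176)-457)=893101 / 6691045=0.13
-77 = -77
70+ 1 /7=491 /7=70.14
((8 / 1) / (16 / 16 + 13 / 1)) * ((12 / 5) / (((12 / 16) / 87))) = 5568 / 35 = 159.09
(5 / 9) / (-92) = -5 / 828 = -0.01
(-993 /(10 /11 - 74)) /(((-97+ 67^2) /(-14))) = -25487 /588528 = -0.04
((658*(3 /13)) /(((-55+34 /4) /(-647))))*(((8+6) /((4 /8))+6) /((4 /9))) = 65136078 /403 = 161627.99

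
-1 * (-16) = 16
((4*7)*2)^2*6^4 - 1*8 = 4064248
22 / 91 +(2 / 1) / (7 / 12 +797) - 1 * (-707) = 615982173 / 870961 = 707.24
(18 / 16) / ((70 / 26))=0.42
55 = 55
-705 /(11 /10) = -640.91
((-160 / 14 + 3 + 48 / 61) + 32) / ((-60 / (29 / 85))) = -100543 / 725900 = -0.14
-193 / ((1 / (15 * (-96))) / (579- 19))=155635200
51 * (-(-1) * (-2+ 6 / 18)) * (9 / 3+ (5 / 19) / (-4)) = -18955 / 76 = -249.41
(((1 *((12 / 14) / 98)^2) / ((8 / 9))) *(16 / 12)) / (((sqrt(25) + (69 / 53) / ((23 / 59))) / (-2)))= -1431 / 52000858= -0.00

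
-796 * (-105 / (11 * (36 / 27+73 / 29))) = 1454292 / 737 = 1973.26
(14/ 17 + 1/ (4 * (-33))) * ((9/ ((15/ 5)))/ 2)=1831/ 1496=1.22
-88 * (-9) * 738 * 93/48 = 1132461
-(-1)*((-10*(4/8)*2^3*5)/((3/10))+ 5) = -1985/3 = -661.67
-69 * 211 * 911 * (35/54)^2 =-5415826675/972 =-5571838.14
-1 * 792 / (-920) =99 / 115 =0.86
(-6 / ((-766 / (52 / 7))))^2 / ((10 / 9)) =109512 / 35938805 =0.00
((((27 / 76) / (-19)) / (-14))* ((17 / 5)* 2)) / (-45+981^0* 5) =-459 / 2021600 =-0.00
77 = 77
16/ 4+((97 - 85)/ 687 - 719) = -163731/ 229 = -714.98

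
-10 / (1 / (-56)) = 560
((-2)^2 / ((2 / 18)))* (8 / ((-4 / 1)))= -72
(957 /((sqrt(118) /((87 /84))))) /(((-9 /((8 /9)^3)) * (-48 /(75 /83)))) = 925100 * sqrt(118) /74968173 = 0.13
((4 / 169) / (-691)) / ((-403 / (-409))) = -1636 / 47061937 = -0.00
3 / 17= 0.18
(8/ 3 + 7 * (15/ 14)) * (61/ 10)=3721/ 60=62.02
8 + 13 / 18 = 157 / 18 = 8.72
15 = 15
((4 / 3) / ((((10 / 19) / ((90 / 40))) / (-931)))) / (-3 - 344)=53067 / 3470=15.29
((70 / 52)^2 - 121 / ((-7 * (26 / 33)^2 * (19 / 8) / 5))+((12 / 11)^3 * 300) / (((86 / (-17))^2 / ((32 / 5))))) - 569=-90975870293093 / 221265296252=-411.16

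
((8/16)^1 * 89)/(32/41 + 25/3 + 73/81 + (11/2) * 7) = 295569/322237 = 0.92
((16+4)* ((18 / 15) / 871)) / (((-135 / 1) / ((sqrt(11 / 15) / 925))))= -8* sqrt(165) / 543830625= -0.00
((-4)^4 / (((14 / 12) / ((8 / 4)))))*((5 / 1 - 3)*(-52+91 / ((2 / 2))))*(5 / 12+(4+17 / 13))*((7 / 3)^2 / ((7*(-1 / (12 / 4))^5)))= -37034496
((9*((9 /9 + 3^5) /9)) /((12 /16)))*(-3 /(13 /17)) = -16592 /13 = -1276.31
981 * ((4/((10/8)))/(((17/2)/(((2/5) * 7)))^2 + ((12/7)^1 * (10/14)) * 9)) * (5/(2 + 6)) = 1538208/15865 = 96.96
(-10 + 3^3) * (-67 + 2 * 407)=12699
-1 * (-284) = 284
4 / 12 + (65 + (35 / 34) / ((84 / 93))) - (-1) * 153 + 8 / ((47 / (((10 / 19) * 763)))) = 104868005 / 364344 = 287.83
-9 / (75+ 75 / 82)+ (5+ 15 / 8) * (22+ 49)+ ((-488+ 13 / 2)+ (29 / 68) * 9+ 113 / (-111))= 292150259 / 31324200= 9.33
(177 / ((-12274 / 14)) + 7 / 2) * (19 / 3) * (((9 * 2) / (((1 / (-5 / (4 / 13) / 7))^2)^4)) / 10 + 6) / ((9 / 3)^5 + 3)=1110003429680644801 / 8576968909651968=129.42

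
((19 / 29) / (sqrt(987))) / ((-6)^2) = 19*sqrt(987) / 1030428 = 0.00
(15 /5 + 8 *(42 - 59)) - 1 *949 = -1082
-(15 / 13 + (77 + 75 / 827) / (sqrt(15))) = -63754 *sqrt(15) / 12405 - 15 / 13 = -21.06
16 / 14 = 8 / 7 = 1.14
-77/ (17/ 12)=-924/ 17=-54.35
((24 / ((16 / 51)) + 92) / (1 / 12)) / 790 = 1011 / 395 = 2.56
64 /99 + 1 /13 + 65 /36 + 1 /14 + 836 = 30219803 /36036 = 838.60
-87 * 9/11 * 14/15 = -3654/55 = -66.44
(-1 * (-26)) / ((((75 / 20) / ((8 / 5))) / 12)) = 3328 / 25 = 133.12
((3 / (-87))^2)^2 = 1 / 707281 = 0.00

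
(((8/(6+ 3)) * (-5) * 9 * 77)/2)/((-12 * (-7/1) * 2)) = -55/6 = -9.17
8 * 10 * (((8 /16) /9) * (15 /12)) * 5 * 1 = 250 /9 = 27.78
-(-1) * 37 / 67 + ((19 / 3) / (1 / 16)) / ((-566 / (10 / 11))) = 243703 / 625713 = 0.39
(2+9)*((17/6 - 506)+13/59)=-1958473/354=-5532.41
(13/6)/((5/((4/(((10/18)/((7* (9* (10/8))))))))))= 245.70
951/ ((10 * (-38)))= -951/ 380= -2.50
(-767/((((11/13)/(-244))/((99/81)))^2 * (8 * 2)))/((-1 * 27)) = 482327183/2187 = 220542.84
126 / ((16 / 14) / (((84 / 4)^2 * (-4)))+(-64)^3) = -0.00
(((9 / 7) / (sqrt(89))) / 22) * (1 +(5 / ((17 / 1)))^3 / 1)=2061 * sqrt(89) / 3060799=0.01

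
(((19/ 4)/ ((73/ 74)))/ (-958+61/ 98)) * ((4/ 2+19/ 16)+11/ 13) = -28901033/ 1424608432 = -0.02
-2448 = -2448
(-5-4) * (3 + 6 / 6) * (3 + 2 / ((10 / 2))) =-612 / 5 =-122.40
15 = 15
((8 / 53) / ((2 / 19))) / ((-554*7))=-38 / 102767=-0.00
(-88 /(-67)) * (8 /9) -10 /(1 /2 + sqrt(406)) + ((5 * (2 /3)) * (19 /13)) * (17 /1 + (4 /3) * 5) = 115.98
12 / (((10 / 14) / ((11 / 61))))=924 / 305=3.03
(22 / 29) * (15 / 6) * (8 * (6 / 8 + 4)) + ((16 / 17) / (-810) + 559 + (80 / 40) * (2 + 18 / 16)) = 509000237 / 798660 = 637.32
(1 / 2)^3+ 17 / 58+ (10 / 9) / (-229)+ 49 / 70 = 2661517 / 2390760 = 1.11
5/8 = 0.62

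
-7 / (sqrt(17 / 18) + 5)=-630 / 433 + 21 * sqrt(34) / 433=-1.17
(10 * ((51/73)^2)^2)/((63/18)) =135304020/198787687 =0.68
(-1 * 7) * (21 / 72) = -2.04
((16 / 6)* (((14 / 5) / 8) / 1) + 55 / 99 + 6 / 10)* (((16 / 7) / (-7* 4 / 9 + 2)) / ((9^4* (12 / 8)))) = -1504 / 3444525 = -0.00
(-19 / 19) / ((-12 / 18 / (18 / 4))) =27 / 4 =6.75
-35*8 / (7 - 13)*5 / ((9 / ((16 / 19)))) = 11200 / 513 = 21.83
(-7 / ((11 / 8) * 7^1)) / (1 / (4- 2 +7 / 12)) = -62 / 33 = -1.88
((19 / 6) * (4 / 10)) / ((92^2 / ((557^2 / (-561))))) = -5894731 / 71224560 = -0.08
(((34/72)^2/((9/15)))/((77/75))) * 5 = 180625/99792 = 1.81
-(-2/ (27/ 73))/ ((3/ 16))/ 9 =2336/ 729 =3.20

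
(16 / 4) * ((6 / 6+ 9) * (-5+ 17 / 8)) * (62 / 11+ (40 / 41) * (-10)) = 213670 / 451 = 473.77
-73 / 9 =-8.11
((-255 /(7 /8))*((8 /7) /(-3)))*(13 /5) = 14144 /49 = 288.65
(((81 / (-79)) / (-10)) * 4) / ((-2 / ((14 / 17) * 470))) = -106596 / 1343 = -79.37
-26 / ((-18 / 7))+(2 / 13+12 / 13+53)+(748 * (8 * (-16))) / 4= -23871.81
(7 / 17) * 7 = 49 / 17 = 2.88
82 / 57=1.44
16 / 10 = 8 / 5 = 1.60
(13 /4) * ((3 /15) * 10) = 13 /2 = 6.50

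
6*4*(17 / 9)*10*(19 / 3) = 25840 / 9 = 2871.11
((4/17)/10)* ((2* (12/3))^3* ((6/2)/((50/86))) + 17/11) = 1453906/23375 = 62.20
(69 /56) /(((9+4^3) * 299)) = 3 /53144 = 0.00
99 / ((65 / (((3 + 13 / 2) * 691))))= 1299771 / 130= 9998.24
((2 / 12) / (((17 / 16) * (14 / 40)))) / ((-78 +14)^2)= 5 / 45696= 0.00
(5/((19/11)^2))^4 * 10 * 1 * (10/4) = 3349357515625/16983563041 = 197.21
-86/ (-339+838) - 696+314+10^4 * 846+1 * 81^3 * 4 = 5282105532/ 499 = 10585381.83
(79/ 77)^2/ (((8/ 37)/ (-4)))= -230917/ 11858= -19.47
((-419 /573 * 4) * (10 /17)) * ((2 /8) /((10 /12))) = -1676 /3247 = -0.52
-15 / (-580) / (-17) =-3 / 1972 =-0.00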